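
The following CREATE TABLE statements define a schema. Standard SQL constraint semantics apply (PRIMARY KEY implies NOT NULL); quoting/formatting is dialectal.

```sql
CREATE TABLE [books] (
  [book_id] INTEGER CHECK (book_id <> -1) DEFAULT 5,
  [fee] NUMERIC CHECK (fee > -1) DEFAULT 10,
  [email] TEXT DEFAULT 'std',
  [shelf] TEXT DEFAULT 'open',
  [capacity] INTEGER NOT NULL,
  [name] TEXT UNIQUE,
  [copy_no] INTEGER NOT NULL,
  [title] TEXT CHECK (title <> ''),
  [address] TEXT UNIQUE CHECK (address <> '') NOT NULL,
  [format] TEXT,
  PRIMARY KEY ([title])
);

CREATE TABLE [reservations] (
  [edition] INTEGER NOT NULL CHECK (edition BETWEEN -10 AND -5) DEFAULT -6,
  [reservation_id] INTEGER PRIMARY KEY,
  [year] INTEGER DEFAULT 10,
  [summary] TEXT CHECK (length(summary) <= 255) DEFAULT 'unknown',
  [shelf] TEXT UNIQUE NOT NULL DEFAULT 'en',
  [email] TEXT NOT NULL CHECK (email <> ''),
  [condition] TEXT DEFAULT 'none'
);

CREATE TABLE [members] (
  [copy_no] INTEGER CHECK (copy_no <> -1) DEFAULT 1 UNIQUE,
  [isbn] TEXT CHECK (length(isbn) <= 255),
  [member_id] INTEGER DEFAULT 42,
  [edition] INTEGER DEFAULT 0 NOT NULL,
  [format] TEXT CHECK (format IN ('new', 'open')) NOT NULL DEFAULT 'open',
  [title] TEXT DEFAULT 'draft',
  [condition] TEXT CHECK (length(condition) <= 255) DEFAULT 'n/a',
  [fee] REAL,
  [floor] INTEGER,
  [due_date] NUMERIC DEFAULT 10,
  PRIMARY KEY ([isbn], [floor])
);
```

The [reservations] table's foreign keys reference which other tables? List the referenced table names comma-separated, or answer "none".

none

No column in reservations has a REFERENCES clause.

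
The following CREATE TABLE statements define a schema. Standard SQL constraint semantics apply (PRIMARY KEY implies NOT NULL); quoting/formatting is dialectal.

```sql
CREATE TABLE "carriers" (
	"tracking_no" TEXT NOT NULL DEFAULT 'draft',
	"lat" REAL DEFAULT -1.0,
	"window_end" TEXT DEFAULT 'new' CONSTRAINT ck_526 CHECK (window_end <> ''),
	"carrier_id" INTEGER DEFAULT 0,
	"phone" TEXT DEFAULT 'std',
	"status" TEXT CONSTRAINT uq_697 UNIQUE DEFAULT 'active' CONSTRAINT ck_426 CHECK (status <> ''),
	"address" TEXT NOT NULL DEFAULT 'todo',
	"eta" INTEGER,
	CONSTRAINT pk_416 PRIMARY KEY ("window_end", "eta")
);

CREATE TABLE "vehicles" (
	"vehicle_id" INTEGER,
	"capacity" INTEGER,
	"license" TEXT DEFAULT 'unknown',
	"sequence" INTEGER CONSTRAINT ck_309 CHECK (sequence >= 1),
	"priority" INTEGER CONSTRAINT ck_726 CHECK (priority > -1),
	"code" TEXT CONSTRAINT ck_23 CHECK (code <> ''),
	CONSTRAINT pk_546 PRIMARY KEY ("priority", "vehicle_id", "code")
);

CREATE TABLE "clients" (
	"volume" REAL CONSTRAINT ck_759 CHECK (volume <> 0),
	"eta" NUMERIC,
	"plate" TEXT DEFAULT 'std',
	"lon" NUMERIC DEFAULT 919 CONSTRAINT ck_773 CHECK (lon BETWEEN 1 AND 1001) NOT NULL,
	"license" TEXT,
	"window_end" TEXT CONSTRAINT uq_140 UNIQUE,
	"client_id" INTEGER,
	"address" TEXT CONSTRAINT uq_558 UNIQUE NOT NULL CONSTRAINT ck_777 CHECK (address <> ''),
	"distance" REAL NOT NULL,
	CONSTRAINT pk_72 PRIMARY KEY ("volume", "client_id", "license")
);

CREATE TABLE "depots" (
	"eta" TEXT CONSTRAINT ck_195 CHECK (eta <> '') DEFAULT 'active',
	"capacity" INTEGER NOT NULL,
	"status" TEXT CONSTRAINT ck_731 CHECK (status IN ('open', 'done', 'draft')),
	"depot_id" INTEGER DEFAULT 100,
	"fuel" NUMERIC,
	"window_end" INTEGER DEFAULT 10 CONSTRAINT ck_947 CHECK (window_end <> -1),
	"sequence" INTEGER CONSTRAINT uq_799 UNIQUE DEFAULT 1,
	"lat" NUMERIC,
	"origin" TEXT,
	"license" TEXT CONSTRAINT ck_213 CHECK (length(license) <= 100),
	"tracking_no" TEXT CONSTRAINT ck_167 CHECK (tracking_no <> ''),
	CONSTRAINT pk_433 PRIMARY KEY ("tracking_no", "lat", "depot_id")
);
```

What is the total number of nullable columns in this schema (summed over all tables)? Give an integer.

17

carriers: 4 nullable (lat, carrier_id, phone, status — PK (window_end, eta) and explicit NOT NULL columns excluded).
vehicles: 3 nullable (capacity, license, sequence — PK (priority, vehicle_id, code) and explicit NOT NULL columns excluded).
clients: 3 nullable (eta, plate, window_end — PK (volume, client_id, license) and explicit NOT NULL columns excluded).
depots: 7 nullable (eta, status, fuel, window_end, sequence, origin, license — PK (tracking_no, lat, depot_id) and explicit NOT NULL columns excluded).
Total: 4 + 3 + 3 + 7 = 17.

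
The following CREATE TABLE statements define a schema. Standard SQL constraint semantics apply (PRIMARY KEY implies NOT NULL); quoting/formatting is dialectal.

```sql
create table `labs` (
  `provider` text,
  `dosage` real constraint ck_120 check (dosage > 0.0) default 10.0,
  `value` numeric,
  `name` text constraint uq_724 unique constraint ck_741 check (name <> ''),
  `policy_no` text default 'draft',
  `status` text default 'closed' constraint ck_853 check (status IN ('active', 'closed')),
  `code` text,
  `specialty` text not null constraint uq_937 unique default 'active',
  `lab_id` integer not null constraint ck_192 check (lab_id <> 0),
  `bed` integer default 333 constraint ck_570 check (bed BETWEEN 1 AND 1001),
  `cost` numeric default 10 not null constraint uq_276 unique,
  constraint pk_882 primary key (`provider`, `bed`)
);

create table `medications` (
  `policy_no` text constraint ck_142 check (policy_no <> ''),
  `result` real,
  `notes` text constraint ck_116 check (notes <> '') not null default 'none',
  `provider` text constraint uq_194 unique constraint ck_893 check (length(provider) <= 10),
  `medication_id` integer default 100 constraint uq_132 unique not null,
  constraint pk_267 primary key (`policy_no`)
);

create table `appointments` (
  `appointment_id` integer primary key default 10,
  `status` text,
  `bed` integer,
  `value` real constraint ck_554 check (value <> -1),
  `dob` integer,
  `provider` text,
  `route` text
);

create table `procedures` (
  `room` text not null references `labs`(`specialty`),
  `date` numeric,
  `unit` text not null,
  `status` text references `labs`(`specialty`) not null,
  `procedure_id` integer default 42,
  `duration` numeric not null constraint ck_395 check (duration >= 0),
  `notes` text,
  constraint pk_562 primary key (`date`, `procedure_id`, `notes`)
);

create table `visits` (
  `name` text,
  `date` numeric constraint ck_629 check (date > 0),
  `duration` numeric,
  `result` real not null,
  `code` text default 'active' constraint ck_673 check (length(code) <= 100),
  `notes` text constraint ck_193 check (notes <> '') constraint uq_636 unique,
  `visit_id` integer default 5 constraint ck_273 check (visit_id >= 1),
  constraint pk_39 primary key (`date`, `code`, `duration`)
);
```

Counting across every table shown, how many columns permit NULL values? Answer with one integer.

17

labs: 6 nullable (dosage, value, name, policy_no, status, code — PK (provider, bed) and explicit NOT NULL columns excluded).
medications: 2 nullable (result, provider — PK (policy_no) and explicit NOT NULL columns excluded).
appointments: 6 nullable (status, bed, value, dob, provider, route — PK (appointment_id) and explicit NOT NULL columns excluded).
procedures: 0 nullable (none — PK (date, procedure_id, notes) and explicit NOT NULL columns excluded).
visits: 3 nullable (name, notes, visit_id — PK (date, code, duration) and explicit NOT NULL columns excluded).
Total: 6 + 2 + 6 + 0 + 3 = 17.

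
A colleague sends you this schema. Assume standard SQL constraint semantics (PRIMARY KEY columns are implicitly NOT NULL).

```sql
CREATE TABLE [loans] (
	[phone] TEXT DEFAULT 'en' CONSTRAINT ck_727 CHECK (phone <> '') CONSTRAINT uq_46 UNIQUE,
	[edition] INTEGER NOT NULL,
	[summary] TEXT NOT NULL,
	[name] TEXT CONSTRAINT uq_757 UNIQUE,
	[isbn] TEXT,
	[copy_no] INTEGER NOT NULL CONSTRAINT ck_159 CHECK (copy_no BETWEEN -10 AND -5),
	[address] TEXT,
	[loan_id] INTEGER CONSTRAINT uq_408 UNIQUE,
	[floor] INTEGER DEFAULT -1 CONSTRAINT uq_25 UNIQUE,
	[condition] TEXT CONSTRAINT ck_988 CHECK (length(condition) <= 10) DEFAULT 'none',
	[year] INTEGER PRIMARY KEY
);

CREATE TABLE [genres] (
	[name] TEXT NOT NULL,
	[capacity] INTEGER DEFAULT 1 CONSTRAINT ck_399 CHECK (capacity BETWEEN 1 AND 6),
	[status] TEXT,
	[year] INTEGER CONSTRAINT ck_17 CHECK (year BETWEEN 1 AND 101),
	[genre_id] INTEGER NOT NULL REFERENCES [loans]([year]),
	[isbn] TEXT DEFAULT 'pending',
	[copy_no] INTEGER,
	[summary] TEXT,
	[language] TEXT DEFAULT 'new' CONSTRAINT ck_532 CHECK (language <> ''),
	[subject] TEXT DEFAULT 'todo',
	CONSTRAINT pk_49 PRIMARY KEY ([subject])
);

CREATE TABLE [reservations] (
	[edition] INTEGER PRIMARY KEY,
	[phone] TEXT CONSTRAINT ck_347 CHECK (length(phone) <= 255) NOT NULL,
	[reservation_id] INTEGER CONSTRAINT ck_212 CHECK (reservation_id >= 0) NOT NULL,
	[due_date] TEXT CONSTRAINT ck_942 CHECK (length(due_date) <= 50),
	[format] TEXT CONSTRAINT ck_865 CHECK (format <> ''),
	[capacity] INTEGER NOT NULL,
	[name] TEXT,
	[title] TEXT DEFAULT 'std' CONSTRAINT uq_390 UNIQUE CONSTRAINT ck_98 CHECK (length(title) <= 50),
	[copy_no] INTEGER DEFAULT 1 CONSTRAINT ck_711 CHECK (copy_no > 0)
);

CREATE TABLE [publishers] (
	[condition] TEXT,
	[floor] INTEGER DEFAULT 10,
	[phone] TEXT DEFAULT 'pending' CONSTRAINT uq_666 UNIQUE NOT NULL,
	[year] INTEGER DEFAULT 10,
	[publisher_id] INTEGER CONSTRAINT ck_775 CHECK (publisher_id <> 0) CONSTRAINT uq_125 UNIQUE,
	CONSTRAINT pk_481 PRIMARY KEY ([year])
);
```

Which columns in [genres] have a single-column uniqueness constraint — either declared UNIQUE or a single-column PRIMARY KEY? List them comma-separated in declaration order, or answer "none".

subject

- name: no UNIQUE or single-column PK constraint.
- capacity: no UNIQUE or single-column PK constraint.
- status: no UNIQUE or single-column PK constraint.
- year: no UNIQUE or single-column PK constraint.
- genre_id: no UNIQUE or single-column PK constraint.
- isbn: no UNIQUE or single-column PK constraint.
- copy_no: no UNIQUE or single-column PK constraint.
- summary: no UNIQUE or single-column PK constraint.
- language: no UNIQUE or single-column PK constraint.
- subject: single-column PRIMARY KEY → unique.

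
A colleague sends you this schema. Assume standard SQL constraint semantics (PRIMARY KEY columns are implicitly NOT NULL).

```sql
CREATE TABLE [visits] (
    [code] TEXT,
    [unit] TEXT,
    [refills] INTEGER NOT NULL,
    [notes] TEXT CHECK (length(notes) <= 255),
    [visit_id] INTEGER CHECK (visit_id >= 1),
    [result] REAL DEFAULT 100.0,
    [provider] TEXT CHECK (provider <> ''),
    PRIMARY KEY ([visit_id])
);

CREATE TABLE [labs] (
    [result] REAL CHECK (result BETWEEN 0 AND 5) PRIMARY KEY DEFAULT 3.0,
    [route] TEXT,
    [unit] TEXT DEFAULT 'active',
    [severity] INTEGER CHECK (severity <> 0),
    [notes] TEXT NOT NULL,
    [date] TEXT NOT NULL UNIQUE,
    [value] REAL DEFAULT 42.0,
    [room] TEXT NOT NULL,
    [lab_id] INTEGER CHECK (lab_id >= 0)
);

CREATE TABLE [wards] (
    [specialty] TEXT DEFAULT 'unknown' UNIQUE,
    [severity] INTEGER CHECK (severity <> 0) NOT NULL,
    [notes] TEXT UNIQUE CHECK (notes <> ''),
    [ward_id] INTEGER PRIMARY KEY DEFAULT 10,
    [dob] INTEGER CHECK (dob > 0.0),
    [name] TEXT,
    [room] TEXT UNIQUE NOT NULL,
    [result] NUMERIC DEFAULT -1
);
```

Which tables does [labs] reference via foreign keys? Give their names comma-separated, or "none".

none

No column in labs has a REFERENCES clause.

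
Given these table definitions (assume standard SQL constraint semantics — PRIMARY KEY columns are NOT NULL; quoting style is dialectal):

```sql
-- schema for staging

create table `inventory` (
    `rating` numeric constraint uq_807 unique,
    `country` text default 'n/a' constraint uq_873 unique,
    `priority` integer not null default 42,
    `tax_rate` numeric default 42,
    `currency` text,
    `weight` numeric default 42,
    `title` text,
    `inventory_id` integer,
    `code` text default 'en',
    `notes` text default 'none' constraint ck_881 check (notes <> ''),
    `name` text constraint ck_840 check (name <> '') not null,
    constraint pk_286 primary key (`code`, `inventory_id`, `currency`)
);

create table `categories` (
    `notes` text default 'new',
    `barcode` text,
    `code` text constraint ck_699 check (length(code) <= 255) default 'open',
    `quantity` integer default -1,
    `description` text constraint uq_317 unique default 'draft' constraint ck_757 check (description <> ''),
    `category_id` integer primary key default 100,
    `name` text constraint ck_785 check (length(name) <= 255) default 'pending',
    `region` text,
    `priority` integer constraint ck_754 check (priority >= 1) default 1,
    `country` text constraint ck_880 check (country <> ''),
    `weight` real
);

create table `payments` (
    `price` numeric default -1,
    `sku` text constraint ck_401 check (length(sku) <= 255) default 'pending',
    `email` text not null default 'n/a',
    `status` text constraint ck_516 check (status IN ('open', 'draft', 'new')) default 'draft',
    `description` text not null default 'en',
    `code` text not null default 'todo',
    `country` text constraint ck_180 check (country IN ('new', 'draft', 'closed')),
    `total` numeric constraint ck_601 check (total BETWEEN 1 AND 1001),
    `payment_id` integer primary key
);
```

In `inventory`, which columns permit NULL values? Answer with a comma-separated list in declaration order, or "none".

- rating: UNIQUE does not imply NOT NULL → nullable.
- country: UNIQUE does not imply NOT NULL → nullable.
- priority: declared NOT NULL → not nullable.
- tax_rate: DEFAULT only fills an omitted column; an explicit NULL is still allowed → nullable.
- currency: part of the PRIMARY KEY, which implies NOT NULL → not nullable.
- weight: DEFAULT only fills an omitted column; an explicit NULL is still allowed → nullable.
- title: no NOT NULL constraint applies → nullable.
- inventory_id: part of the PRIMARY KEY, which implies NOT NULL → not nullable.
- code: part of the PRIMARY KEY, which implies NOT NULL → not nullable.
- notes: CHECK does not forbid NULL (a CHECK constraint passes when its expression is NULL) → nullable.
- name: declared NOT NULL → not nullable.

rating, country, tax_rate, weight, title, notes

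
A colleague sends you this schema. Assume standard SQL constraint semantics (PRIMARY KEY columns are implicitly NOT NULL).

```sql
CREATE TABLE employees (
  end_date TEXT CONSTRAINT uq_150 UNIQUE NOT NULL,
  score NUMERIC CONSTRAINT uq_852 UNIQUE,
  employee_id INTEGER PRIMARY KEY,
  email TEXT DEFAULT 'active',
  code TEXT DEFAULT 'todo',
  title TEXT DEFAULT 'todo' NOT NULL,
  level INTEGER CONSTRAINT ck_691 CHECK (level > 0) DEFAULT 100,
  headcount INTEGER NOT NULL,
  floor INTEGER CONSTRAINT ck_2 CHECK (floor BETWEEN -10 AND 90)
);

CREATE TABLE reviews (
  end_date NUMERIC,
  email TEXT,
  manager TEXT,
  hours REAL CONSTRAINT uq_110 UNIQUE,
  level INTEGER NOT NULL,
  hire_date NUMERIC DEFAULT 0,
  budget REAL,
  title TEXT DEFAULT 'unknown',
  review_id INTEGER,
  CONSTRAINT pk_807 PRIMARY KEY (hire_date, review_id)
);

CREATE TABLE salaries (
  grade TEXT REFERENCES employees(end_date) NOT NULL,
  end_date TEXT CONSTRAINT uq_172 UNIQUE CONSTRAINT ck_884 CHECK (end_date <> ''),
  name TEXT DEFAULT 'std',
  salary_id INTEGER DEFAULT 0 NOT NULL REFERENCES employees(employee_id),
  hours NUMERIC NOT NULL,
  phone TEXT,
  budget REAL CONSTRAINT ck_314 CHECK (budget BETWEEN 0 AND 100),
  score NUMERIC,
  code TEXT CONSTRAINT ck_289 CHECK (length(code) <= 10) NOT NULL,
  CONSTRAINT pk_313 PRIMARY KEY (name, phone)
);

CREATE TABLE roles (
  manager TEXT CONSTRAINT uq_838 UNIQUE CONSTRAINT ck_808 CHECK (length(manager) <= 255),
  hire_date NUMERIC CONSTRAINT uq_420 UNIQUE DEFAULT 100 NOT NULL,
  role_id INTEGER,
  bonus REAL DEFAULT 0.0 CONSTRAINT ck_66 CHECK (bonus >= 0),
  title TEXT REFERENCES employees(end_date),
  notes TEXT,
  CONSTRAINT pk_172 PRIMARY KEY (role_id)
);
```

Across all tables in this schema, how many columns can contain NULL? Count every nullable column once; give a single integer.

18

employees: 5 nullable (score, email, code, level, floor — PK (employee_id) and explicit NOT NULL columns excluded).
reviews: 6 nullable (end_date, email, manager, hours, budget, title — PK (hire_date, review_id) and explicit NOT NULL columns excluded).
salaries: 3 nullable (end_date, budget, score — PK (name, phone) and explicit NOT NULL columns excluded).
roles: 4 nullable (manager, bonus, title, notes — PK (role_id) and explicit NOT NULL columns excluded).
Total: 5 + 6 + 3 + 4 = 18.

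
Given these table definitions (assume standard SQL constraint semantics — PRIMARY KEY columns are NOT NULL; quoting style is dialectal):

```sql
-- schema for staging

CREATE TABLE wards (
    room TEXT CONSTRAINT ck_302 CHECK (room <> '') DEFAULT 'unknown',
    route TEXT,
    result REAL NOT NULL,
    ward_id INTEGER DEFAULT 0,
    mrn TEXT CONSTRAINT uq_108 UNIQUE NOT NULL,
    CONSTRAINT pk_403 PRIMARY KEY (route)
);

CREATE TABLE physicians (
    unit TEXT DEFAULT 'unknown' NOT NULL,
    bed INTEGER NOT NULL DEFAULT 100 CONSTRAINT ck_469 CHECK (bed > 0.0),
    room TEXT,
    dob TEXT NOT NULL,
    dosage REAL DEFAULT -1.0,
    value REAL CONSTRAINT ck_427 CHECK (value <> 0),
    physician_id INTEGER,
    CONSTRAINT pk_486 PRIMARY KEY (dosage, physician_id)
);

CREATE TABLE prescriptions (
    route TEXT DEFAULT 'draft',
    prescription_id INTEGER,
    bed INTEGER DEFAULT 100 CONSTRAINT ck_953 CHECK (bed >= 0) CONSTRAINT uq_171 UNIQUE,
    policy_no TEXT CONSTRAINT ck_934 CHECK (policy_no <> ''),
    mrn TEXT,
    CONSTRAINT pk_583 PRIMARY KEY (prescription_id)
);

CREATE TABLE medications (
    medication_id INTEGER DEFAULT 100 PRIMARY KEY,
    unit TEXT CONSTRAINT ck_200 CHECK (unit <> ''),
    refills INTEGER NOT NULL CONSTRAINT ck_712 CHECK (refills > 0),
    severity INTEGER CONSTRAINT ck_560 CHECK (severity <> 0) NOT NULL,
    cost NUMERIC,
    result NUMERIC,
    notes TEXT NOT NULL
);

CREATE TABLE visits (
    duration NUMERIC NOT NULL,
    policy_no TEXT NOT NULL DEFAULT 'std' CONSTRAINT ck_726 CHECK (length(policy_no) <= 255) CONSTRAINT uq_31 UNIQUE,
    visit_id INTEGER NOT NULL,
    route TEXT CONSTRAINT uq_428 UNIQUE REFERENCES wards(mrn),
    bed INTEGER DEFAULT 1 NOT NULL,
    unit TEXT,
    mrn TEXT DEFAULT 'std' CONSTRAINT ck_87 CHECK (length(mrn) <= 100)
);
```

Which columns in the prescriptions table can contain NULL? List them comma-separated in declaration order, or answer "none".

route, bed, policy_no, mrn

- route: DEFAULT only fills an omitted column; an explicit NULL is still allowed → nullable.
- prescription_id: part of the PRIMARY KEY, which implies NOT NULL → not nullable.
- bed: CHECK does not forbid NULL (a CHECK constraint passes when its expression is NULL) → nullable.
- policy_no: CHECK does not forbid NULL (a CHECK constraint passes when its expression is NULL) → nullable.
- mrn: no NOT NULL constraint applies → nullable.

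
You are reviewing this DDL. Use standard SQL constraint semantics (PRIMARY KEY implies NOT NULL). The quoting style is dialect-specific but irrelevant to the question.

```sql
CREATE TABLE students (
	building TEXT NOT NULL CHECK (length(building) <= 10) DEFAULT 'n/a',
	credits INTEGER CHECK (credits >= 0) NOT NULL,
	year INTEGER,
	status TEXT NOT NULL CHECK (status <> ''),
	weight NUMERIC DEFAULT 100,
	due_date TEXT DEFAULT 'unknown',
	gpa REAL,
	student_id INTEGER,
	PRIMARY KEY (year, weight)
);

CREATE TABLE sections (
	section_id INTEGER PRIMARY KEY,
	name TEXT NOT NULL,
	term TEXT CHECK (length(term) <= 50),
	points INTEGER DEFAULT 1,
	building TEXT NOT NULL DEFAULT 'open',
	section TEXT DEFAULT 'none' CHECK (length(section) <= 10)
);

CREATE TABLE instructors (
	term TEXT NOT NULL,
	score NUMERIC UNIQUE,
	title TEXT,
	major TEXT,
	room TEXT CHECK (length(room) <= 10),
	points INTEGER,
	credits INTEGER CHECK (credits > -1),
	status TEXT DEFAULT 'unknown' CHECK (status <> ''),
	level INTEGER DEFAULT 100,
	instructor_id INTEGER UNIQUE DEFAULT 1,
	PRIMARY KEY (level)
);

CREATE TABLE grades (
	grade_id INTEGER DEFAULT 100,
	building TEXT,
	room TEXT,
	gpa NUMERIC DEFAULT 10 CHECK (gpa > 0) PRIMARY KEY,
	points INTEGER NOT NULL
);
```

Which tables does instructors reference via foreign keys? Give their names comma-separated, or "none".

none

No column in instructors has a REFERENCES clause.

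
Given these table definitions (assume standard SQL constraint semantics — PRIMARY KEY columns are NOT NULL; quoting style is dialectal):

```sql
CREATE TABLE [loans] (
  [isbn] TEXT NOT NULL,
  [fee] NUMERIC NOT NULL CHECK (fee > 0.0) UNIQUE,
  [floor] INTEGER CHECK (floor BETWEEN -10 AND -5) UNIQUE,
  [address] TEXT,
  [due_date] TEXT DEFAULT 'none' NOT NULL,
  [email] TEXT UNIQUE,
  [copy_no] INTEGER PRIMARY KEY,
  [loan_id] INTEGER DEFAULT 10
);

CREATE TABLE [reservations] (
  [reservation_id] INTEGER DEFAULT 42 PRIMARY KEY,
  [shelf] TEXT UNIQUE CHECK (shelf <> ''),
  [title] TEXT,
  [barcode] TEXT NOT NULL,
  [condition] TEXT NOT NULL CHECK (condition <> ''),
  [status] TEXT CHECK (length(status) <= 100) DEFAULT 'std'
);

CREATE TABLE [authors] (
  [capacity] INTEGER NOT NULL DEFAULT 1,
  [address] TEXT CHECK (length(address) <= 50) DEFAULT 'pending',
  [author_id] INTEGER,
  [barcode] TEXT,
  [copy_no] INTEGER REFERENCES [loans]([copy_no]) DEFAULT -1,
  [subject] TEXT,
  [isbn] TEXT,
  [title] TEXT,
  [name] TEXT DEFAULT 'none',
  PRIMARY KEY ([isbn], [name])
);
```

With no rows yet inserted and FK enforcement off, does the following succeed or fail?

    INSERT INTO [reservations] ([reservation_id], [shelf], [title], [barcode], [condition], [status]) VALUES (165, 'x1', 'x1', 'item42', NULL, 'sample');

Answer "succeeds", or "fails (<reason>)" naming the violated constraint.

fails (NOT NULL on condition)

condition is explicitly set to NULL, but condition is declared NOT NULL.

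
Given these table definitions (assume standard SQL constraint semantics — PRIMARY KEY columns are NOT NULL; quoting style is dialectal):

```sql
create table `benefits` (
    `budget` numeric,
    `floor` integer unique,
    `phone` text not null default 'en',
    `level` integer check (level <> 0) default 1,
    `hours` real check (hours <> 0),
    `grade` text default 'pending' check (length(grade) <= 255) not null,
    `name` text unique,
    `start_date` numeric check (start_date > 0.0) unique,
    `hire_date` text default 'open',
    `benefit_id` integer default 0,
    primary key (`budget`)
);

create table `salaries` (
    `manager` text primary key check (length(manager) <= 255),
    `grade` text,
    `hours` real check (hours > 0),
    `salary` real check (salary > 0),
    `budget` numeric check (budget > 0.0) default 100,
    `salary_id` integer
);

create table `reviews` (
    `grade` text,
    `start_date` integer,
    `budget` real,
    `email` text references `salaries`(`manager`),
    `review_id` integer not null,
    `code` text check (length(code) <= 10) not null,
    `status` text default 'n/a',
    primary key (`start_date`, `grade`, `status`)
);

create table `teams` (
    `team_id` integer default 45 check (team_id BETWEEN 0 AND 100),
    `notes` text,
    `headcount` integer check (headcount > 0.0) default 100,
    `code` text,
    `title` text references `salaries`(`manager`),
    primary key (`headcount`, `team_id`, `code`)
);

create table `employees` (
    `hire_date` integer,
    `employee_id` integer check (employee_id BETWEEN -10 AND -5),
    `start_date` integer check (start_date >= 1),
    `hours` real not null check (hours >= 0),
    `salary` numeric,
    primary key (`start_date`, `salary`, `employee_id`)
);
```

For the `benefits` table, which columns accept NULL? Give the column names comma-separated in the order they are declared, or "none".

floor, level, hours, name, start_date, hire_date, benefit_id

- budget: part of the PRIMARY KEY, which implies NOT NULL → not nullable.
- floor: UNIQUE does not imply NOT NULL → nullable.
- phone: declared NOT NULL → not nullable.
- level: CHECK does not forbid NULL (a CHECK constraint passes when its expression is NULL) → nullable.
- hours: CHECK does not forbid NULL (a CHECK constraint passes when its expression is NULL) → nullable.
- grade: declared NOT NULL → not nullable.
- name: UNIQUE does not imply NOT NULL → nullable.
- start_date: CHECK does not forbid NULL (a CHECK constraint passes when its expression is NULL) → nullable.
- hire_date: DEFAULT only fills an omitted column; an explicit NULL is still allowed → nullable.
- benefit_id: DEFAULT only fills an omitted column; an explicit NULL is still allowed → nullable.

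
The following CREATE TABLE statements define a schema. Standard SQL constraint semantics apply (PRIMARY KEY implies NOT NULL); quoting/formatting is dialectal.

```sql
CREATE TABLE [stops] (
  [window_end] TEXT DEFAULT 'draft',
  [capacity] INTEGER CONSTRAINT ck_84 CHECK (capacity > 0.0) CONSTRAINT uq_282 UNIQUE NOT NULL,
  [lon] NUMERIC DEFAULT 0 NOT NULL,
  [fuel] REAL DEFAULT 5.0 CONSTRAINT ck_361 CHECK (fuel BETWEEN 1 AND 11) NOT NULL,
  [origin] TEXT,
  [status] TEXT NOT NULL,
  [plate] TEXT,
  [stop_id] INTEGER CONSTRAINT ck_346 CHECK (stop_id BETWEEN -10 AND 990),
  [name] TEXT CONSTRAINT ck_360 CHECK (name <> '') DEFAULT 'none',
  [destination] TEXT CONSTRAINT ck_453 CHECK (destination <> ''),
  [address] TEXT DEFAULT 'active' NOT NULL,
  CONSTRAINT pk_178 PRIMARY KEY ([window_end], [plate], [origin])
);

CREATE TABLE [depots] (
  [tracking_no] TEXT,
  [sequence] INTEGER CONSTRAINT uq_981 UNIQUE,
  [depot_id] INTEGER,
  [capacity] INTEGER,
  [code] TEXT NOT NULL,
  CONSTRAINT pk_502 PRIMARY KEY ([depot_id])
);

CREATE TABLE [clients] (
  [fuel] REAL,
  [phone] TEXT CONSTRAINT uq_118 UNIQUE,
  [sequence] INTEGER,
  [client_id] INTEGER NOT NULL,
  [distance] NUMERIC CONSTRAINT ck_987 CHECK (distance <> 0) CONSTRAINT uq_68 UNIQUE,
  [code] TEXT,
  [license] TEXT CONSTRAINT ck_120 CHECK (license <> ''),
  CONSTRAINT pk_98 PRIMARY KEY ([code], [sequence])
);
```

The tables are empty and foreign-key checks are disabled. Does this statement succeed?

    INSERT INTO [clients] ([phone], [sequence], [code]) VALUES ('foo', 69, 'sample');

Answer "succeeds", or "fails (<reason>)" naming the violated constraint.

client_id is omitted from the column list and has no DEFAULT, so it would receive NULL.
But client_id is declared NOT NULL.

fails (NOT NULL on client_id)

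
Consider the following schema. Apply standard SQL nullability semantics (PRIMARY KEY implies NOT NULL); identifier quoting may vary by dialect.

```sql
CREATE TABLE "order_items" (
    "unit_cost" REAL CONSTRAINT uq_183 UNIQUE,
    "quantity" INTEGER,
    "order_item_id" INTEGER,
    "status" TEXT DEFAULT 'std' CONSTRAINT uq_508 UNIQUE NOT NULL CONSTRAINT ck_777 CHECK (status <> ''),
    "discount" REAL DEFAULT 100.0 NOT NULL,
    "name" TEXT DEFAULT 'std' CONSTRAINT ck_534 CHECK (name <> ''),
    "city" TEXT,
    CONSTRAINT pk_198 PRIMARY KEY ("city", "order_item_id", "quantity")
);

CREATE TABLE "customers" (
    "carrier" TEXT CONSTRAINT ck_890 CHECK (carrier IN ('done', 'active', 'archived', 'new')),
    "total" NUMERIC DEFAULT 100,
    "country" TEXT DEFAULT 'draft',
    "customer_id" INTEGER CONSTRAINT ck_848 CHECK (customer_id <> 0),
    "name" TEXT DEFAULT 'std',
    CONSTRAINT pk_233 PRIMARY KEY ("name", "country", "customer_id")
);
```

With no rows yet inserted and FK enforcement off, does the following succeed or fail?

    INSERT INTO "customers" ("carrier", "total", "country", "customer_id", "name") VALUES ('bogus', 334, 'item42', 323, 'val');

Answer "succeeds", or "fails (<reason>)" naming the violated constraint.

The value 'bogus' for carrier violates CHECK (carrier IN ('done', 'active', 'archived', 'new')).

fails (CHECK on carrier)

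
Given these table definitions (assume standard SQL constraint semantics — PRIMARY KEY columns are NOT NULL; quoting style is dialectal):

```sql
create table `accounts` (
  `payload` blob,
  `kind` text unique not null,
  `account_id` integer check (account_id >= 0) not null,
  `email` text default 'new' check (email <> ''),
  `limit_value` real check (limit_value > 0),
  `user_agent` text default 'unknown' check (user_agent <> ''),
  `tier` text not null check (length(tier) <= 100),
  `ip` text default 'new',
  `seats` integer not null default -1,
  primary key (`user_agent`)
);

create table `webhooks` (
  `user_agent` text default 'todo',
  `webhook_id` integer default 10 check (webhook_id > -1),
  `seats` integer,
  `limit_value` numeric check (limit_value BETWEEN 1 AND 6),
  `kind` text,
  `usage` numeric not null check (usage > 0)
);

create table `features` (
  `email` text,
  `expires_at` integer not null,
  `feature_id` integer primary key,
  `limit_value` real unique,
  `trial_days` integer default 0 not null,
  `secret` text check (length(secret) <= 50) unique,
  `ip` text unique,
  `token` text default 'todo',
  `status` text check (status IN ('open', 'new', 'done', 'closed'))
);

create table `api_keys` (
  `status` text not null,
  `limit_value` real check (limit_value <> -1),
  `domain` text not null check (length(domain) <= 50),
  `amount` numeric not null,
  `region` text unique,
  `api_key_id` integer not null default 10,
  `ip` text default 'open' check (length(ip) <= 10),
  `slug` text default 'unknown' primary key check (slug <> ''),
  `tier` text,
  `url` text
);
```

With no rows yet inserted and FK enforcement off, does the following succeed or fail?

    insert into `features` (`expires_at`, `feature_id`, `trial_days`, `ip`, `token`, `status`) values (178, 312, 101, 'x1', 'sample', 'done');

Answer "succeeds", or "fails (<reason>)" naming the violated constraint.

NOT NULL columns: expires_at is supplied; feature_id is supplied; trial_days is supplied.
CHECK constraints: 'done' satisfies (status IN ('open', 'new', 'done', 'closed')).
No constraint is violated.

succeeds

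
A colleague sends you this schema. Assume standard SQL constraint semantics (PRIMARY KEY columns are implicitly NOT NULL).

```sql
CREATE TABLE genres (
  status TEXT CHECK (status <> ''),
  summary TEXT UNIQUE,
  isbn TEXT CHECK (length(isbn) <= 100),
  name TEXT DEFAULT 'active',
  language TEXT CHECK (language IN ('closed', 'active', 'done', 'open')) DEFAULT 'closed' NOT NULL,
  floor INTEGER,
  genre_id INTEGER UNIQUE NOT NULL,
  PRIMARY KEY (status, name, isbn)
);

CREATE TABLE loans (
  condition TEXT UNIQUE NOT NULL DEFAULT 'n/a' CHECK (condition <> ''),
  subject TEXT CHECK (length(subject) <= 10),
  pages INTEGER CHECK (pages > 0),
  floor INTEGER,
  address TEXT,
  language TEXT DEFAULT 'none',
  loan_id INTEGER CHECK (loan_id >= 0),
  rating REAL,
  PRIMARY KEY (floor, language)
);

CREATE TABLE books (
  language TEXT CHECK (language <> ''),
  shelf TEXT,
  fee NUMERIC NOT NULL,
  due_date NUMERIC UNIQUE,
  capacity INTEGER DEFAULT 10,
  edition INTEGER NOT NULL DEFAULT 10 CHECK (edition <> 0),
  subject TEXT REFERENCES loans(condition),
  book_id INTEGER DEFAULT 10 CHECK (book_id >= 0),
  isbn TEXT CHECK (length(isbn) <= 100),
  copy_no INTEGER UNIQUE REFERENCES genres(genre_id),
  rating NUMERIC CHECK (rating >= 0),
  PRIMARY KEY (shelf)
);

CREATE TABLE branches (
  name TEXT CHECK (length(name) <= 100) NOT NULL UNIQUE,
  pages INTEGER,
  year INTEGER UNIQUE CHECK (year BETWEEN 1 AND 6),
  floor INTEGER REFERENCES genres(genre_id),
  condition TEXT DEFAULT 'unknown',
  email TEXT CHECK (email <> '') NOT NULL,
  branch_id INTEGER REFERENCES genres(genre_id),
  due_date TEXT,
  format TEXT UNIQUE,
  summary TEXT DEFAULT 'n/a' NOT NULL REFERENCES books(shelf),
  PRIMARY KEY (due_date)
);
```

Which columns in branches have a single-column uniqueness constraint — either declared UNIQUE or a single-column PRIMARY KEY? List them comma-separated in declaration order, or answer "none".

name, year, due_date, format

- name: declared UNIQUE → unique.
- pages: no UNIQUE or single-column PK constraint.
- year: declared UNIQUE → unique.
- floor: no UNIQUE or single-column PK constraint.
- condition: no UNIQUE or single-column PK constraint.
- email: no UNIQUE or single-column PK constraint.
- branch_id: no UNIQUE or single-column PK constraint.
- due_date: single-column PRIMARY KEY → unique.
- format: declared UNIQUE → unique.
- summary: no UNIQUE or single-column PK constraint.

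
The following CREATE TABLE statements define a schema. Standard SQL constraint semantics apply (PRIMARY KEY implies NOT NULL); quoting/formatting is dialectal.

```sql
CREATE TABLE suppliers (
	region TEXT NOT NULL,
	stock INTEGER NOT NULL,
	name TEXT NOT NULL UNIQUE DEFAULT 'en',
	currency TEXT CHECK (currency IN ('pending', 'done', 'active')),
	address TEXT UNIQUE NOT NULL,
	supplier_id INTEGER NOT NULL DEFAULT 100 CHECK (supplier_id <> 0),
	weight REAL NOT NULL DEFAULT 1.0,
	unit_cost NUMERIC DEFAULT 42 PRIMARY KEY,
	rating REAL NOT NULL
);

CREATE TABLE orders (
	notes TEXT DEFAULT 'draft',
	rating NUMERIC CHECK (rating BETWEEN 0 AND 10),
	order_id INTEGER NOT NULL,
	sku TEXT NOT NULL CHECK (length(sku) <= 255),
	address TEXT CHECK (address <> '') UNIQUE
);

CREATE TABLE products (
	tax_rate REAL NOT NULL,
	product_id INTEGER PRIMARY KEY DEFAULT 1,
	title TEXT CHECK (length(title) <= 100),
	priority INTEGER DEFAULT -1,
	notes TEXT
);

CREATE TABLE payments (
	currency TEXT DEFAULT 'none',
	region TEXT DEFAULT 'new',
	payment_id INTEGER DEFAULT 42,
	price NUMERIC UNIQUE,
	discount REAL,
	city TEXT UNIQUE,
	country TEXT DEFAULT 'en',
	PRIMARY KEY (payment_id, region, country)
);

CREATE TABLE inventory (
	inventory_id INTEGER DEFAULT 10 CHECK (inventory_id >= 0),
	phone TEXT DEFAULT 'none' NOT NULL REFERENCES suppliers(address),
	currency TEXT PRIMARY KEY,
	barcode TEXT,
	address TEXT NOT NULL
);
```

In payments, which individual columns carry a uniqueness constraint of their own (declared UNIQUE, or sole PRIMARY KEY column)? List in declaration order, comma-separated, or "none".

price, city

- currency: no UNIQUE or single-column PK constraint.
- region: part of a composite PRIMARY KEY — only the tuple is unique, not this column on its own.
- payment_id: part of a composite PRIMARY KEY — only the tuple is unique, not this column on its own.
- price: declared UNIQUE → unique.
- discount: no UNIQUE or single-column PK constraint.
- city: declared UNIQUE → unique.
- country: part of a composite PRIMARY KEY — only the tuple is unique, not this column on its own.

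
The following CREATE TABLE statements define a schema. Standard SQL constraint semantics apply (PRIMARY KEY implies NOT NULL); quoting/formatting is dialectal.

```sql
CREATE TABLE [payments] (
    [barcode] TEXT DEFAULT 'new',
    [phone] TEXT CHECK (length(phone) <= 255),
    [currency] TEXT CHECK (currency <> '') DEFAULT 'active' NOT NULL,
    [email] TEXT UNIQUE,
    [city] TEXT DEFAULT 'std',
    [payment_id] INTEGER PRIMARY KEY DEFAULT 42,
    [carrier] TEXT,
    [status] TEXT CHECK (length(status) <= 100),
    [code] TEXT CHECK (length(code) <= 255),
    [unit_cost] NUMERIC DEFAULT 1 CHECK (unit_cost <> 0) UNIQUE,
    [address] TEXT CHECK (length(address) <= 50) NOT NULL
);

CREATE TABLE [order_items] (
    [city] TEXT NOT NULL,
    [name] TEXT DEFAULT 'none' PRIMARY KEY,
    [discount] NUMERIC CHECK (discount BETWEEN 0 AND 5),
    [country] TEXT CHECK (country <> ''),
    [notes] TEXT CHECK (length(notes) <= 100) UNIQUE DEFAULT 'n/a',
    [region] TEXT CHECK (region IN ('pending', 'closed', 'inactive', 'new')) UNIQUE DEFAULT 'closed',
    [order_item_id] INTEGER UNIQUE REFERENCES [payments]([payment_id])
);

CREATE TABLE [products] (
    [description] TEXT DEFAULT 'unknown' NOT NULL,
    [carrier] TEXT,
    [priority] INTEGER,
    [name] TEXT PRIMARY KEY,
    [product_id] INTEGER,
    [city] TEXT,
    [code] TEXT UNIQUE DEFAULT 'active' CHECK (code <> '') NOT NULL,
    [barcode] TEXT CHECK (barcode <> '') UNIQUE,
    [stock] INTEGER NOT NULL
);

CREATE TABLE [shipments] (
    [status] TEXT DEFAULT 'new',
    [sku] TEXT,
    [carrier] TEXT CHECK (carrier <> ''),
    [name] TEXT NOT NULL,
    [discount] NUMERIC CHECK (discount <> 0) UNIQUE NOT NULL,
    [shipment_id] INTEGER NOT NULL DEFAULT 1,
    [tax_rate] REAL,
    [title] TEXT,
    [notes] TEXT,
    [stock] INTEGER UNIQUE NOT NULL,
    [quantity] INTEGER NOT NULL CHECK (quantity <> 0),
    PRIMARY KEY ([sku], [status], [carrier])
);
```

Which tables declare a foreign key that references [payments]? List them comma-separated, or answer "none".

order_items

- order_items.order_item_id references payments(payment_id).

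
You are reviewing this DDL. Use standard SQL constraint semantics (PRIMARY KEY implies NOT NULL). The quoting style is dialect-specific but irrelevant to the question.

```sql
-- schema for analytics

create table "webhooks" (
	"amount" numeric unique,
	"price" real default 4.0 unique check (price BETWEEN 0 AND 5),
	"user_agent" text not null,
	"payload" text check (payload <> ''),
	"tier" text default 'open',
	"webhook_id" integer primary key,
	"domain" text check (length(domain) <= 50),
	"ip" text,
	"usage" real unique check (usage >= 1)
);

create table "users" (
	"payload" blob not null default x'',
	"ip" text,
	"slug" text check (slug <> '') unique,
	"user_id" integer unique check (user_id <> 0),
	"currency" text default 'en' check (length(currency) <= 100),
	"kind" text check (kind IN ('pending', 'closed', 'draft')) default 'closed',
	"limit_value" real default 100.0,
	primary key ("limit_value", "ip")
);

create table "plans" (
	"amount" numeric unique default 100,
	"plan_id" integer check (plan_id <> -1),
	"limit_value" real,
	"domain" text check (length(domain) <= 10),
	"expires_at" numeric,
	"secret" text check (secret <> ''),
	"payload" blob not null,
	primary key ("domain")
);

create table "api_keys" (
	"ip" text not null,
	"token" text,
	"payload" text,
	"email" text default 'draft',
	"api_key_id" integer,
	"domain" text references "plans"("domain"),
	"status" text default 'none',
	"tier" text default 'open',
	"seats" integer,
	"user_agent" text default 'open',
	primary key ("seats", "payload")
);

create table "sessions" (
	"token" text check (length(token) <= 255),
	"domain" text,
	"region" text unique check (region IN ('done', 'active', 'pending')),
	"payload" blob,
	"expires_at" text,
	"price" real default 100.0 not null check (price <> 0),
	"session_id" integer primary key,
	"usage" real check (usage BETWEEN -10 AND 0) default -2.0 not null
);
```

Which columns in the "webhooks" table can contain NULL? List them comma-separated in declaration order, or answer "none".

amount, price, payload, tier, domain, ip, usage

- amount: UNIQUE does not imply NOT NULL → nullable.
- price: CHECK does not forbid NULL (a CHECK constraint passes when its expression is NULL) → nullable.
- user_agent: declared NOT NULL → not nullable.
- payload: CHECK does not forbid NULL (a CHECK constraint passes when its expression is NULL) → nullable.
- tier: DEFAULT only fills an omitted column; an explicit NULL is still allowed → nullable.
- webhook_id: part of the PRIMARY KEY, which implies NOT NULL → not nullable.
- domain: CHECK does not forbid NULL (a CHECK constraint passes when its expression is NULL) → nullable.
- ip: no NOT NULL constraint applies → nullable.
- usage: CHECK does not forbid NULL (a CHECK constraint passes when its expression is NULL) → nullable.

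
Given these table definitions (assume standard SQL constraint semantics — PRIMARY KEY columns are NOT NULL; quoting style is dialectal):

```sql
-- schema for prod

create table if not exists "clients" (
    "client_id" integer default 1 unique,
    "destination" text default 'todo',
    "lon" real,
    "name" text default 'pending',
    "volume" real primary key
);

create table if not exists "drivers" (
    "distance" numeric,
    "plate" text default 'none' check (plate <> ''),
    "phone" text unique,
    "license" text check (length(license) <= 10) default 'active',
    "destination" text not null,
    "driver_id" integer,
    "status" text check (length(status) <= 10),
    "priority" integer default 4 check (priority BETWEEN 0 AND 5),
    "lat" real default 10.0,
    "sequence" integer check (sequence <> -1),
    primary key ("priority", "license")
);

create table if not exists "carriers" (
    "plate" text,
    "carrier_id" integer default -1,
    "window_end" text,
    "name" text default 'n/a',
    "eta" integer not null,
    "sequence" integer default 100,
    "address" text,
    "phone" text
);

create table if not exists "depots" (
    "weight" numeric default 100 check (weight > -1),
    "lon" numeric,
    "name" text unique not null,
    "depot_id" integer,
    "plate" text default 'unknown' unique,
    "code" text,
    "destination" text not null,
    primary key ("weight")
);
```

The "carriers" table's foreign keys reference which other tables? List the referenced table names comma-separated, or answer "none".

none

No column in carriers has a REFERENCES clause.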